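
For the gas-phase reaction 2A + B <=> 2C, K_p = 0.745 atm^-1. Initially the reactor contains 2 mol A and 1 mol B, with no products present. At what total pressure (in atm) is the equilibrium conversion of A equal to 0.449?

P = 4.13 atm

Let X = conversion of A (basis 2 mol A); extent of reaction ξ = X.
Mole table: n_A = 2 − 2X; n_B = 1 − X; n_C = 2X.
Total moles n_T = 3 − X.
K_p = p_C^2 / (p_A^2 p_B) with p_i = (n_i/n_T)·P.
At X = 0.449: the mole-fraction product g(X) = Π y_i^ν_i = 3.074. Since K_p = g(X)·P^{-1}, P = (g/K_p)^(1/1) = (3.074/0.745)^(1/1) = 4.13 atm.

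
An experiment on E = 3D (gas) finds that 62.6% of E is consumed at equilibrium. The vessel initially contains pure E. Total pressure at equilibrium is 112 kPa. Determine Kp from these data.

Kp = 4.38e+04 kPa^2

Take 1 mol E as basis and let X be its fractional conversion, so ξ = X.
Species balance: n_E = 1 − X; n_D = 3X.
Total moles n_T = 1 + 2X.
At X = 0.626: n_E = 0.374, n_D = 1.88, n_T = 2.25.
p_i = (n_i/n_T)·P. Kp = p_D^3 / (p_E) = 4.38e+04 kPa^2.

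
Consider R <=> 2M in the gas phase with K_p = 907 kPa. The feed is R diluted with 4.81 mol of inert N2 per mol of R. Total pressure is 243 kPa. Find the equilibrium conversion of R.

X = 0.877

Take 1 mol R as basis and let X be its fractional conversion, so ξ = X.
Species balance: n_R = 1 − X; n_M = 2X; n_I = 4.81 (inert).
n_T = Σnᵢ = 5.81 + X.
Mole fractions y_i = n_i/n_T; K_p = p_M^2 / (p_R) with p_i = y_i·P.
Setting this equal to 907 kPa and taking the physical root (0 < X < 1) gives X = 0.877.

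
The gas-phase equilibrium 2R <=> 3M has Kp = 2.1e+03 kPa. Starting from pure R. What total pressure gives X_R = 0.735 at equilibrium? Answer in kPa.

P = 150 kPa

Basis: 1 mol R initially; let X = conversion of R. Extent ξ = 0.5X.
At extent ξ: n_R = 1 − X; n_M = 1.5X.
n_T = Σnᵢ = 1 + 0.5X.
Kp = p_M^3 / (p_R^2) with p_i = (n_i/n_T)·P.
At X = 0.735: the mole-fraction product g(X) = Π y_i^ν_i = 13.95. Since Kp = g(X)·P^{1}, P = (Kp/g)^(1/1) = (2.1e+03/13.95)^(1/1) = 150 kPa.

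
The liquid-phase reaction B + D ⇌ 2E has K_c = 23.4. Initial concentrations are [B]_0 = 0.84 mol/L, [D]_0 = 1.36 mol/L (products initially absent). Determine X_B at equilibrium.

X = 0.843

Let X = conversion of B; extent ξ = 0.84·X mol/L.
Concentrations: [B] = 0.84 − 0.84X; [D] = 1.36 − 0.84X; [E] = 1.68X.
K_c = [E]^2 / ([B] [D]).
Setting equal to 23.4 and solving for X on (0,1) gives X = 0.843.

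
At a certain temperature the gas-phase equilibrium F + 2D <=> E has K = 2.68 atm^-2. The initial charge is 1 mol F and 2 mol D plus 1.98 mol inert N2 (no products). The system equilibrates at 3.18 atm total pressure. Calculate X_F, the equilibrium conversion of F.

Take 1 mol F as basis and let X be its fractional conversion, so ξ = X.
At extent ξ: n_F = 1 − X; n_D = 2 − 2X; n_E = X; n_I = 1.98 (inert).
n_T = Σnᵢ = 4.98 − 2X.
y_i = n_i/n_T, p_i = y_i·P. K = p_E / (p_F p_D^2).
Setting this equal to 2.68 atm^-2 and taking the physical root (0 < X < 1) gives X = 0.573.

X = 0.573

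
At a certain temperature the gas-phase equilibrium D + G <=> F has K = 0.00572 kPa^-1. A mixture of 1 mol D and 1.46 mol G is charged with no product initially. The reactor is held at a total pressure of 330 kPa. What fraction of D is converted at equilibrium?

Let X = conversion of D (basis 1 mol D); extent of reaction ξ = X.
At extent ξ: n_D = 1 − X; n_G = 1.46 − X; n_F = X.
Summing: n_T = 2.46 − X.
Mole fractions y_i = n_i/n_T; K = p_F / (p_D p_G) with p_i = y_i·P.
This yields a degree-2 equation in X; solving on (0,1), X = 0.483.

X = 0.483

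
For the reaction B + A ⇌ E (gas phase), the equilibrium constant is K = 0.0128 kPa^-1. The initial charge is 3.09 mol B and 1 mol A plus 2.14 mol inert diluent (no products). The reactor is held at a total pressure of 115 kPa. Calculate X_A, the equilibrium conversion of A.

X = 0.404

Take 1 mol A as basis and let X be its fractional conversion, so ξ = X.
Mole table: n_B = 3.09 − X; n_A = 1 − X; n_E = X; n_I = 2.14 (inert).
n_T = Σnᵢ = 6.23 − X.
y_i = n_i/n_T, p_i = y_i·P. K = p_E / (p_B p_A).
Equating to 0.0128 kPa^-1 and solving on 0 < X < 1: X = 0.404.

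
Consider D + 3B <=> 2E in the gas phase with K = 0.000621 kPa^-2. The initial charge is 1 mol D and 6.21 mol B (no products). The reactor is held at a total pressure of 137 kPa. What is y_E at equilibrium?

y_E = 0.307

Take 1 mol D as basis and let X be its fractional conversion, so ξ = X.
Moles: n_D = 1 − X; n_B = 6.21 − 3X; n_E = 2X.
Summing: n_T = 7.21 − 2X.
Mole fractions y_i = n_i/n_T; K = p_E^2 / (p_D p_B^3) with p_i = y_i·P.
This yields a degree-4 equation in X; solving on (0,1), X = 0.848.
Then n_E = 1.7, n_T = 5.51, so y_E = 0.307.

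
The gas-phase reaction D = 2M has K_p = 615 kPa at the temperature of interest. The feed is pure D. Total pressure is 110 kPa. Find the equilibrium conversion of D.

X = 0.764

Basis: 1 mol D initially; let X = conversion of D. Extent ξ = X.
Moles: n_D = 1 − X; n_M = 2X.
n_T = Σnᵢ = 1 + X.
y_i = n_i/n_T, p_i = y_i·P. K_p = p_M^2 / (p_D).
Substituting and setting equal to 615 kPa gives a polynomial in X; the root in (0,1) is X = 0.764.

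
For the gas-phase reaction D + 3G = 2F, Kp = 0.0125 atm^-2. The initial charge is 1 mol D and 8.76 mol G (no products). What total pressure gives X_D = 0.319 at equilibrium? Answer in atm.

Take 1 mol D as basis and let X be its fractional conversion, so ξ = X.
At extent ξ: n_D = 1 − X; n_G = 8.76 − 3X; n_F = 2X.
Summing: n_T = 9.76 − 2X.
Kp = p_F^2 / (p_D p_G^3) with p_i = (n_i/n_T)·P.
At X = 0.319: the mole-fraction product g(X) = Π y_i^ν_i = 0.1047. Since Kp = g(X)·P^{-2}, P = (g/Kp)^(1/2) = (0.1047/0.0125)^(1/2) = 2.89 atm.

P = 2.89 atm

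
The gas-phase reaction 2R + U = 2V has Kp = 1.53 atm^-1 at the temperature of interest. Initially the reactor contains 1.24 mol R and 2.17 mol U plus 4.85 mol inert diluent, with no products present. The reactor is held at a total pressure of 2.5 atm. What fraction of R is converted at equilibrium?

X = 0.487

Basis: 1.24 mol R initially; let X = conversion of R. Extent ξ = 0.62X.
Moles: n_R = 1.24 − 1.24X; n_U = 2.17 − 0.62X; n_V = 1.24X; n_I = 4.85 (inert).
Summing: n_T = 8.26 − 0.62X.
y_i = n_i/n_T, p_i = y_i·P. Kp = p_V^2 / (p_R^2 p_U).
Setting this equal to 1.53 atm^-1 and taking the physical root (0 < X < 1) gives X = 0.487.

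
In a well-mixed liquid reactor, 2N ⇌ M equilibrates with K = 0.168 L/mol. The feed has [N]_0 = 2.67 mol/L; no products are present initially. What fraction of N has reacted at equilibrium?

Let X = conversion of N; extent ξ = 2.67X/2 mol/L.
Concentrations: [N] = 2.67 − 2.67X; [M] = 1.33X.
K = [M] / ([N]^2).
This equals 0.168 at X = 0.363 (the root in 0 < X < 1).

X = 0.363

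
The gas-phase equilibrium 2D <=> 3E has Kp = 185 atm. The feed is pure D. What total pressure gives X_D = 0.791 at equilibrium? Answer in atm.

Let X = conversion of D (basis 1 mol D); extent of reaction ξ = 0.5X.
Species balance: n_D = 1 − X; n_E = 1.5X.
Summing: n_T = 1 + 0.5X.
Kp = p_E^3 / (p_D^2) with p_i = (n_i/n_T)·P.
At X = 0.791: the mole-fraction product g(X) = Π y_i^ν_i = 27.4. Since Kp = g(X)·P^{1}, P = (Kp/g)^(1/1) = (185/27.4)^(1/1) = 6.75 atm.

P = 6.75 atm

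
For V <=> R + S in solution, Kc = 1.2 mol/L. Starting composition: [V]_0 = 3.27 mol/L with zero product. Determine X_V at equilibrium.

X = 0.449

Let X = conversion of V; extent ξ = 3.27·X mol/L.
Concentrations: [V] = 3.27 − 3.27X; [R] = 3.27X; [S] = 3.27X.
Kc = [R] [S] / ([V]).
Equating to 1.2 mol/L: the physical root is X = 0.449.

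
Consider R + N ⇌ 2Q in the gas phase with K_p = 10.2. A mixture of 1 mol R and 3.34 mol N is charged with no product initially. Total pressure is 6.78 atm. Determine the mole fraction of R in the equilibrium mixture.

y_R = 0.028

Let X = conversion of R (basis 1 mol R); extent of reaction ξ = X.
Mole table: n_R = 1 − X; n_N = 3.34 − X; n_Q = 2X.
n_T stays at 4.34 (no change in mole number).
y_i = n_i/n_T, p_i = y_i·P. K_p = p_Q^2 / (p_R p_N).
This yields a degree-2 equation in X; solving on (0,1), X = 0.877.
Then n_R = 0.123, n_T = 4.34, so y_R = 0.028.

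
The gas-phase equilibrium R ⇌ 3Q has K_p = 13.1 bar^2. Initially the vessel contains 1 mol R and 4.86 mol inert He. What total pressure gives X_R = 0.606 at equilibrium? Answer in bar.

Basis: 1 mol R initially; let X = conversion of R. Extent ξ = X.
At extent ξ: n_R = 1 − X; n_Q = 3X; n_I = 4.86 (inert).
Total moles n_T = 5.86 + 2X.
K_p = p_Q^3 / (p_R) with p_i = (n_i/n_T)·P.
At X = 0.606: the mole-fraction product g(X) = Π y_i^ν_i = 0.3049. Since K_p = g(X)·P^{2}, P = (K_p/g)^(1/2) = (13.1/0.3049)^(1/2) = 6.55 bar.

P = 6.55 bar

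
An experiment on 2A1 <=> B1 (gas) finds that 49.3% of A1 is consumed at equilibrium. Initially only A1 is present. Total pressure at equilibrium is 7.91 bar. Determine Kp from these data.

Take 1 mol A1 as basis and let X be its fractional conversion, so ξ = 0.5X.
Species balance: n_A1 = 1 − X; n_B1 = 0.5X.
Total moles n_T = 1 − 0.5X.
At X = 0.493: n_A1 = 0.507, n_B1 = 0.246, n_T = 0.754.
p_i = (n_i/n_T)·P. Kp = p_B1 / (p_A1^2) = 0.0913 bar^-1.

Kp = 0.0913 bar^-1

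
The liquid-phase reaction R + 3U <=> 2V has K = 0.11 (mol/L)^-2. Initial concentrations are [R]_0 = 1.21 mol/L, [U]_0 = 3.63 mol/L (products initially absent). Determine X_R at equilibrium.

X = 0.389

Let X = conversion of R; extent ξ = 1.21·X mol/L.
Concentrations: [R] = 1.21 − 1.21X; [U] = 3.63 − 3.63X; [V] = 2.42X.
K = [V]^2 / ([R] [U]^3).
Setting equal to 0.11 and solving for X on (0,1) gives X = 0.389.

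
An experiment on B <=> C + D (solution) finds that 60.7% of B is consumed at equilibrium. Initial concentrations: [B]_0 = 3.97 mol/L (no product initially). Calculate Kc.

Let X = conversion of B.
Concentrations: [B] = 3.97 − 3.97X; [C] = 3.97X; [D] = 3.97X.
At X = 0.607: [B] = 1.56, [C] = 2.41, [D] = 2.41.
Kc = [C] [D] / ([B]) = 3.72 mol/L.

Kc = 3.72 mol/L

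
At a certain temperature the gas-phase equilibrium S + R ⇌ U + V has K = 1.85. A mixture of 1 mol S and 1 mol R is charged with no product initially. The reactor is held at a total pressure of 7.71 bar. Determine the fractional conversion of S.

X = 0.576

Take 1 mol S as basis and let X be its fractional conversion, so ξ = X.
Species balance: n_S = 1 − X; n_R = 1 − X; n_U = X; n_V = X.
Total moles n_T = 2 (Δν = 0, constant).
With p_i = (n_i/n_T)P, K = p_U p_V / (p_S p_R).
Setting this equal to 1.85 and taking the physical root (0 < X < 1) gives X = 0.576.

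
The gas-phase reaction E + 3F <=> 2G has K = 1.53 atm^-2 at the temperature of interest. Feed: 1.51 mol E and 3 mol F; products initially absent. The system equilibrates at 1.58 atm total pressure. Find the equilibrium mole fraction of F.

Let X = conversion of F (basis 3 mol F); extent of reaction ξ = X.
Moles: n_E = 1.51 − X; n_F = 3 − 3X; n_G = 2X.
Total moles n_T = 4.51 − 2X.
With p_i = (n_i/n_T)P, K = p_G^2 / (p_E p_F^3).
Substituting and setting equal to 1.53 atm^-2 gives a polynomial in X; the root in (0,1) is X = 0.506.
Then n_F = 1.48, n_T = 3.5, so y_F = 0.424.

y_F = 0.424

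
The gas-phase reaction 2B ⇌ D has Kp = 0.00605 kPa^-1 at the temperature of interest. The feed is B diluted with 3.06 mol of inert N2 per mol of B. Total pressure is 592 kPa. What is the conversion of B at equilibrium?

Take 1 mol B as basis and let X be its fractional conversion, so ξ = 0.5X.
At extent ξ: n_B = 1 − X; n_D = 0.5X; n_I = 3.06 (inert).
n_T = Σnᵢ = 4.06 − 0.5X.
With p_i = (n_i/n_T)P, Kp = p_D / (p_B^2).
This yields a degree-2 equation in X; solving on (0,1), X = 0.489.

X = 0.489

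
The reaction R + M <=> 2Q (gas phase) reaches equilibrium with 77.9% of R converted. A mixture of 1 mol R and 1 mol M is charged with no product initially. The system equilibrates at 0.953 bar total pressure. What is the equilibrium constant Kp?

Kp = 49.7

Basis: 1 mol R initially; let X = conversion of R. Extent ξ = X.
At extent ξ: n_R = 1 − X; n_M = 1 − X; n_Q = 2X.
Total moles n_T = 2 (Δν = 0, constant).
At X = 0.779: n_R = 0.221, n_M = 0.221, n_Q = 1.56, n_T = 2.
p_i = (n_i/n_T)·P. Kp = p_Q^2 / (p_R p_M) = 49.7.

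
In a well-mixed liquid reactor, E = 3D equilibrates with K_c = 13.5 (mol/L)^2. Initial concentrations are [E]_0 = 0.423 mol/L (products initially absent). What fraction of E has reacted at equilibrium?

Let X = conversion of E; extent ξ = 0.423·X mol/L.
Concentrations: [E] = 0.423 − 0.423X; [D] = 1.27X.
K_c = [D]^3 / ([E]).
Solving K_c = 13.5 for X ∈ (0,1): X = 0.810.

X = 0.810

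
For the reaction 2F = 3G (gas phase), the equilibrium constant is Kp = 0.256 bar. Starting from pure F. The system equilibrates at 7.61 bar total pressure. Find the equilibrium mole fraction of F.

Basis: 1 mol F initially; let X = conversion of F. Extent ξ = 0.5X.
Mole table: n_F = 1 − X; n_G = 1.5X.
Summing: n_T = 1 + 0.5X.
y_i = n_i/n_T, p_i = y_i·P. Kp = p_G^3 / (p_F^2).
Substituting and setting equal to 0.256 bar gives a polynomial in X; the root in (0,1) is X = 0.192.
Then n_F = 0.808, n_T = 1.1, so y_F = 0.737.

y_F = 0.737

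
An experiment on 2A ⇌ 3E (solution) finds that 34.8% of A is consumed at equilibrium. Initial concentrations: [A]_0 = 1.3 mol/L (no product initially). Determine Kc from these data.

Let X = conversion of A.
Concentrations: [A] = 1.3 − 1.3X; [E] = 1.95X.
At X = 0.348: [A] = 0.848, [E] = 0.679.
Kc = [E]^3 / ([A]^2) = 0.435 mol/L.

Kc = 0.435 mol/L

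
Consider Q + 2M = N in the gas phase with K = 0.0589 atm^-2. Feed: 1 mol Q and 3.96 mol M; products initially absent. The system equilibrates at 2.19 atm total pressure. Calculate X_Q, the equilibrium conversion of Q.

X = 0.148

Basis: 1 mol Q initially; let X = conversion of Q. Extent ξ = X.
At extent ξ: n_Q = 1 − X; n_M = 3.96 − 2X; n_N = X.
n_T = Σnᵢ = 4.96 − 2X.
y_i = n_i/n_T, p_i = y_i·P. K = p_N / (p_Q p_M^2).
This yields a degree-3 equation in X; solving on (0,1), X = 0.148.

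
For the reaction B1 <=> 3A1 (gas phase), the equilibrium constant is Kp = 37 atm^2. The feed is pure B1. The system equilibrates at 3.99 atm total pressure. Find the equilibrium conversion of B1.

Let X = conversion of B1 (basis 1 mol B1); extent of reaction ξ = X.
At extent ξ: n_B1 = 1 − X; n_A1 = 3X.
Summing: n_T = 1 + 2X.
With p_i = (n_i/n_T)P, Kp = p_A1^3 / (p_B1).
This yields a degree-3 equation in X; solving on (0,1), X = 0.555.

X = 0.555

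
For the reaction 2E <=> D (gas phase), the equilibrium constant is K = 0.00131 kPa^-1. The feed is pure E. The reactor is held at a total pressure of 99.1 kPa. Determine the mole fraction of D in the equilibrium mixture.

y_D = 0.104

Take 1 mol E as basis and let X be its fractional conversion, so ξ = 0.5X.
Species balance: n_E = 1 − X; n_D = 0.5X.
Summing: n_T = 1 − 0.5X.
Mole fractions y_i = n_i/n_T; K = p_D / (p_E^2) with p_i = y_i·P.
Setting this equal to 0.00131 kPa^-1 and taking the physical root (0 < X < 1) gives X = 0.189.
Then n_D = 0.0944, n_T = 0.906, so y_D = 0.104.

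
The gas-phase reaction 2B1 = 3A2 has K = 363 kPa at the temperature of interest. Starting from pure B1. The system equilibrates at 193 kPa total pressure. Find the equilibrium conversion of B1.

X = 0.535

Take 1 mol B1 as basis and let X be its fractional conversion, so ξ = 0.5X.
Moles: n_B1 = 1 − X; n_A2 = 1.5X.
Total moles n_T = 1 + 0.5X.
Mole fractions y_i = n_i/n_T; K = p_A2^3 / (p_B1^2) with p_i = y_i·P.
Setting this equal to 363 kPa and taking the physical root (0 < X < 1) gives X = 0.535.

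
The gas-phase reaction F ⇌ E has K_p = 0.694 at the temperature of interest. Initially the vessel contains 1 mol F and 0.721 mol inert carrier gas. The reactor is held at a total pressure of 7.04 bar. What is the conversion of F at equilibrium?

Take 1 mol F as basis and let X be its fractional conversion, so ξ = X.
Moles: n_F = 1 − X; n_E = X; n_I = 0.721 (inert).
Total moles n_T = 1.72 (Δν = 0, constant).
Mole fractions y_i = n_i/n_T; K_p = p_E / (p_F) with p_i = y_i·P.
Equating to 0.694 and solving on 0 < X < 1: X = 0.410.

X = 0.410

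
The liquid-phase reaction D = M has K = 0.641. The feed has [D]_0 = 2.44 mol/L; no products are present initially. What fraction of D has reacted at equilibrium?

X = 0.391

Let X = conversion of D; extent ξ = 2.44·X mol/L.
Concentrations: [D] = 2.44 − 2.44X; [M] = 2.44X.
K = [M] / ([D]).
Setting equal to 0.641 and solving for X on (0,1) gives X = 0.391.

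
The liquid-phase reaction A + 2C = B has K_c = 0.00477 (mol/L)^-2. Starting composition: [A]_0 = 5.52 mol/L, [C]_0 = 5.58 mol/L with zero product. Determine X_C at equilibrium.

X = 0.180

Let X = conversion of C; extent ξ = 5.58X/2 mol/L.
Concentrations: [A] = 5.52 − 2.79X; [C] = 5.58 − 5.58X; [B] = 2.79X.
K_c = [B] / ([A] [C]^2).
This equals 0.00477 at X = 0.180 (the root in 0 < X < 1).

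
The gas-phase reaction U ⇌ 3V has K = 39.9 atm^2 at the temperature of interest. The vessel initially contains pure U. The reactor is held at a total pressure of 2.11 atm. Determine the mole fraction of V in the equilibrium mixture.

y_V = 0.915

Let X = conversion of U (basis 1 mol U); extent of reaction ξ = X.
Species balance: n_U = 1 − X; n_V = 3X.
Total moles n_T = 1 + 2X.
Mole fractions y_i = n_i/n_T; K = p_V^3 / (p_U) with p_i = y_i·P.
Setting this equal to 39.9 atm^2 and taking the physical root (0 < X < 1) gives X = 0.781.
Then n_V = 2.34, n_T = 2.56, so y_V = 0.915.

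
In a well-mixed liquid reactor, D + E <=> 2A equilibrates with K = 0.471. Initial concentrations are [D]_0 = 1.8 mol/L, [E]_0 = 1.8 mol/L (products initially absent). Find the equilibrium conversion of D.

X = 0.255

Let X = conversion of D; extent ξ = 1.8·X mol/L.
Concentrations: [D] = 1.8 − 1.8X; [E] = 1.8 − 1.8X; [A] = 3.6X.
K = [A]^2 / ([D] [E]).
Equating to 0.471: the physical root is X = 0.255.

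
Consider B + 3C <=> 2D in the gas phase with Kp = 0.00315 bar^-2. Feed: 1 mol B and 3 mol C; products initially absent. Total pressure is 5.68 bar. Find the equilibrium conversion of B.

X = 0.159

Take 1 mol B as basis and let X be its fractional conversion, so ξ = X.
Moles: n_B = 1 − X; n_C = 3 − 3X; n_D = 2X.
n_T = Σnᵢ = 4 − 2X.
y_i = n_i/n_T, p_i = y_i·P. Kp = p_D^2 / (p_B p_C^3).
Setting this equal to 0.00315 bar^-2 and taking the physical root (0 < X < 1) gives X = 0.159.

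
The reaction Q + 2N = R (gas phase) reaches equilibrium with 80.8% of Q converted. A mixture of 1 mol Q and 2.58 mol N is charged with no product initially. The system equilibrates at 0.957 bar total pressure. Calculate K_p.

Basis: 1 mol Q initially; let X = conversion of Q. Extent ξ = X.
At extent ξ: n_Q = 1 − X; n_N = 2.58 − 2X; n_R = X.
n_T = Σnᵢ = 3.58 − 2X.
At X = 0.808: n_Q = 0.192, n_N = 0.964, n_R = 0.808, n_T = 1.96.
p_i = (n_i/n_T)·P. K_p = p_R / (p_Q p_N^2) = 19.1 bar^-2.

K_p = 19.1 bar^-2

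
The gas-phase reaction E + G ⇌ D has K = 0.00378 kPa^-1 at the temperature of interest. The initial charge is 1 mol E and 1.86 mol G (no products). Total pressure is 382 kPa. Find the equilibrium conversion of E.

Basis: 1 mol E initially; let X = conversion of E. Extent ξ = X.
Mole table: n_E = 1 − X; n_G = 1.86 − X; n_D = X.
Summing: n_T = 2.86 − X.
Mole fractions y_i = n_i/n_T; K = p_D / (p_E p_G) with p_i = y_i·P.
This yields a degree-2 equation in X; solving on (0,1), X = 0.457.

X = 0.457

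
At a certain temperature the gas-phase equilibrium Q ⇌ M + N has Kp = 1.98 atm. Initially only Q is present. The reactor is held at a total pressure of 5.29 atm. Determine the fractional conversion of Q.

Take 1 mol Q as basis and let X be its fractional conversion, so ξ = X.
Species balance: n_Q = 1 − X; n_M = X; n_N = X.
Total moles n_T = 1 + X.
Mole fractions y_i = n_i/n_T; Kp = p_M p_N / (p_Q) with p_i = y_i·P.
This yields a degree-2 equation in X; solving on (0,1), X = 0.522.

X = 0.522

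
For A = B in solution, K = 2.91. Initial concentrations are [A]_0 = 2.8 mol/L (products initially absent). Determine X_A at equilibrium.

X = 0.744

Let X = conversion of A; extent ξ = 2.8·X mol/L.
Concentrations: [A] = 2.8 − 2.8X; [B] = 2.8X.
K = [B] / ([A]).
Equating to 2.91: the physical root is X = 0.744.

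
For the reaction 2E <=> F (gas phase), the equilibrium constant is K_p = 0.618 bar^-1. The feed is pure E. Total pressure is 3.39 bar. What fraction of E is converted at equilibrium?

Basis: 1 mol E initially; let X = conversion of E. Extent ξ = 0.5X.
At extent ξ: n_E = 1 − X; n_F = 0.5X.
n_T = Σnᵢ = 1 − 0.5X.
y_i = n_i/n_T, p_i = y_i·P. K_p = p_F / (p_E^2).
Equating to 0.618 bar^-1 and solving on 0 < X < 1: X = 0.673.

X = 0.673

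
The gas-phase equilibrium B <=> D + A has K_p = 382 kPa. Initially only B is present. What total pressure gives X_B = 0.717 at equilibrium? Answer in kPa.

P = 361 kPa

Take 1 mol B as basis and let X be its fractional conversion, so ξ = X.
Moles: n_B = 1 − X; n_D = X; n_A = X.
Summing: n_T = 1 + X.
K_p = p_D p_A / (p_B) with p_i = (n_i/n_T)·P.
At X = 0.717: the mole-fraction product g(X) = Π y_i^ν_i = 1.058. Since K_p = g(X)·P^{1}, P = (K_p/g)^(1/1) = (382/1.058)^(1/1) = 361 kPa.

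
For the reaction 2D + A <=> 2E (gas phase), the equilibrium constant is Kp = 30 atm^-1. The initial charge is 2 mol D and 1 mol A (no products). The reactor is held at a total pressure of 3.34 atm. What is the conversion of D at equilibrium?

Take 2 mol D as basis and let X be its fractional conversion, so ξ = X.
Moles: n_D = 2 − 2X; n_A = 1 − X; n_E = 2X.
Total moles n_T = 3 − X.
Mole fractions y_i = n_i/n_T; Kp = p_E^2 / (p_D^2 p_A) with p_i = y_i·P.
This yields a degree-3 equation in X; solving on (0,1), X = 0.765.

X = 0.765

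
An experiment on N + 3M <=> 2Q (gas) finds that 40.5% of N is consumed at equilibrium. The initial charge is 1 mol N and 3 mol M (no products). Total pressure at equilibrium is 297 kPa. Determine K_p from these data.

Basis: 1 mol N initially; let X = conversion of N. Extent ξ = X.
At extent ξ: n_N = 1 − X; n_M = 3 − 3X; n_Q = 2X.
Summing: n_T = 4 − 2X.
At X = 0.405: n_N = 0.595, n_M = 1.78, n_Q = 0.81, n_T = 3.19.
p_i = (n_i/n_T)·P. K_p = p_Q^2 / (p_N p_M^3) = 2.24e-05 kPa^-2.

K_p = 2.24e-05 kPa^-2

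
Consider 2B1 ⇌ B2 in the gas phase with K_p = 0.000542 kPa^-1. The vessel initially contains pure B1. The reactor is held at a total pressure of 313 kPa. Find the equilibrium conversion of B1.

Take 1 mol B1 as basis and let X be its fractional conversion, so ξ = 0.5X.
Moles: n_B1 = 1 − X; n_B2 = 0.5X.
Summing: n_T = 1 − 0.5X.
With p_i = (n_i/n_T)P, K_p = p_B2 / (p_B1^2).
Setting this equal to 0.000542 kPa^-1 and taking the physical root (0 < X < 1) gives X = 0.228.

X = 0.228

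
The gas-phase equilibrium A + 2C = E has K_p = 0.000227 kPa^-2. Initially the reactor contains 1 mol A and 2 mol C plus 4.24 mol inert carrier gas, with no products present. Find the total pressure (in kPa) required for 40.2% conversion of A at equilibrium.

P = 293 kPa

Let X = conversion of A (basis 1 mol A); extent of reaction ξ = X.
Mole table: n_A = 1 − X; n_C = 2 − 2X; n_E = X; n_I = 4.24 (inert).
Summing: n_T = 7.24 − 2X.
K_p = p_E / (p_A p_C^2) with p_i = (n_i/n_T)·P.
At X = 0.402: the mole-fraction product g(X) = Π y_i^ν_i = 19.47. Since K_p = g(X)·P^{-2}, P = (g/K_p)^(1/2) = (19.47/0.000227)^(1/2) = 293 kPa.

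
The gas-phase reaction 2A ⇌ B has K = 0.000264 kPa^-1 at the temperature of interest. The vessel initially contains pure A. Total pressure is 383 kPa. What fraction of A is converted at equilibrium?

Take 1 mol A as basis and let X be its fractional conversion, so ξ = 0.5X.
Species balance: n_A = 1 − X; n_B = 0.5X.
Total moles n_T = 1 − 0.5X.
y_i = n_i/n_T, p_i = y_i·P. K = p_B / (p_A^2).
This yields a degree-2 equation in X; solving on (0,1), X = 0.156.

X = 0.156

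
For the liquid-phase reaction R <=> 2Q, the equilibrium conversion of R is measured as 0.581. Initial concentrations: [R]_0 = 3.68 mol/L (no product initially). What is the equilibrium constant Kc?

Kc = 11.9 mol/L

Let X = conversion of R.
Concentrations: [R] = 3.68 − 3.68X; [Q] = 7.36X.
At X = 0.581: [R] = 1.54, [Q] = 4.28.
Kc = [Q]^2 / ([R]) = 11.9 mol/L.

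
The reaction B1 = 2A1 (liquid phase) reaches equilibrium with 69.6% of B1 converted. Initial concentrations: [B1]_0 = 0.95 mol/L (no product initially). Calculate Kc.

Kc = 6.06 mol/L

Let X = conversion of B1.
Concentrations: [B1] = 0.95 − 0.95X; [A1] = 1.9X.
At X = 0.696: [B1] = 0.289, [A1] = 1.32.
Kc = [A1]^2 / ([B1]) = 6.06 mol/L.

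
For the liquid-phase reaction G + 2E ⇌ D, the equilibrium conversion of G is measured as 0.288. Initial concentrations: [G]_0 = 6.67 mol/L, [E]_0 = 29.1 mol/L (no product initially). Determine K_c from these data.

Let X = conversion of G.
Concentrations: [G] = 6.67 − 6.67X; [E] = 29.1 − 13.3X; [D] = 6.67X.
At X = 0.288: [G] = 4.75, [E] = 25.3, [D] = 1.92.
K_c = [D] / ([G] [E]^2) = 0.000634 (mol/L)^-2.

K_c = 0.000634 (mol/L)^-2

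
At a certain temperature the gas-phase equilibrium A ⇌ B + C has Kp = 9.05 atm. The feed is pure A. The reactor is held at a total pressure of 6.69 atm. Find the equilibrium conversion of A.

X = 0.758

Let X = conversion of A (basis 1 mol A); extent of reaction ξ = X.
Species balance: n_A = 1 − X; n_B = X; n_C = X.
n_T = Σnᵢ = 1 + X.
y_i = n_i/n_T, p_i = y_i·P. Kp = p_B p_C / (p_A).
Equating to 9.05 atm and solving on 0 < X < 1: X = 0.758.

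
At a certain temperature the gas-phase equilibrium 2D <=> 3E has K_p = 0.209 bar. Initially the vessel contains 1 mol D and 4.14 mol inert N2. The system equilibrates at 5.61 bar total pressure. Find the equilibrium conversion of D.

Let X = conversion of D (basis 1 mol D); extent of reaction ξ = 0.5X.
At extent ξ: n_D = 1 − X; n_E = 1.5X; n_I = 4.14 (inert).
n_T = Σnᵢ = 5.14 + 0.5X.
With p_i = (n_i/n_T)P, K_p = p_E^3 / (p_D^2).
This yields a degree-3 equation in X; solving on (0,1), X = 0.305.

X = 0.305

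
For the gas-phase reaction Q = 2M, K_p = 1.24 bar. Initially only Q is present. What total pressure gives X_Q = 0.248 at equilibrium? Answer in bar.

P = 4.73 bar

Take 1 mol Q as basis and let X be its fractional conversion, so ξ = X.
Species balance: n_Q = 1 − X; n_M = 2X.
Total moles n_T = 1 + X.
K_p = p_M^2 / (p_Q) with p_i = (n_i/n_T)·P.
At X = 0.248: the mole-fraction product g(X) = Π y_i^ν_i = 0.2621. Since K_p = g(X)·P^{1}, P = (K_p/g)^(1/1) = (1.24/0.2621)^(1/1) = 4.73 bar.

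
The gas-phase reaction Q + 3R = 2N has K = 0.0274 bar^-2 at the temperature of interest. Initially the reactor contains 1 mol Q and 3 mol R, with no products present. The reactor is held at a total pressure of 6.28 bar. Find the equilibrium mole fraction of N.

y_N = 0.210

Basis: 1 mol Q initially; let X = conversion of Q. Extent ξ = X.
At extent ξ: n_Q = 1 − X; n_R = 3 − 3X; n_N = 2X.
Total moles n_T = 4 − 2X.
Mole fractions y_i = n_i/n_T; K = p_N^2 / (p_Q p_R^3) with p_i = y_i·P.
Substituting and setting equal to 0.0274 bar^-2 gives a polynomial in X; the root in (0,1) is X = 0.348.
Then n_N = 0.695, n_T = 3.3, so y_N = 0.210.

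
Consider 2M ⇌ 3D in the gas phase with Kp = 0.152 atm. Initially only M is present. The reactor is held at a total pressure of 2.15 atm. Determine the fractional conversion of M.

Let X = conversion of M (basis 1 mol M); extent of reaction ξ = 0.5X.
Mole table: n_M = 1 − X; n_D = 1.5X.
Summing: n_T = 1 + 0.5X.
y_i = n_i/n_T, p_i = y_i·P. Kp = p_D^3 / (p_M^2).
Equating to 0.152 atm and solving on 0 < X < 1: X = 0.239.

X = 0.239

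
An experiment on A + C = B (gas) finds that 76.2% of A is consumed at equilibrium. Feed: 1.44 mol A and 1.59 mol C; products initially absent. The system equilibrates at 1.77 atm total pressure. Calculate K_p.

Let X = conversion of A (basis 1.44 mol A); extent of reaction ξ = 1.44X.
At extent ξ: n_A = 1.44 − 1.44X; n_C = 1.59 − 1.44X; n_B = 1.44X.
Total moles n_T = 3.03 − 1.44X.
At X = 0.762: n_A = 0.343, n_C = 0.493, n_B = 1.1, n_T = 1.93.
p_i = (n_i/n_T)·P. K_p = p_B / (p_A p_C) = 7.1 atm^-1.

K_p = 7.1 atm^-1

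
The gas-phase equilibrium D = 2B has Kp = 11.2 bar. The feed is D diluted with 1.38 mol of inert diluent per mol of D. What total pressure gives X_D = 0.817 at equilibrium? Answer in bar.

P = 2.45 bar

Let X = conversion of D (basis 1 mol D); extent of reaction ξ = X.
Mole table: n_D = 1 − X; n_B = 2X; n_I = 1.38 (inert).
n_T = Σnᵢ = 2.38 + X.
Kp = p_B^2 / (p_D) with p_i = (n_i/n_T)·P.
At X = 0.817: the mole-fraction product g(X) = Π y_i^ν_i = 4.564. Since Kp = g(X)·P^{1}, P = (Kp/g)^(1/1) = (11.2/4.564)^(1/1) = 2.45 bar.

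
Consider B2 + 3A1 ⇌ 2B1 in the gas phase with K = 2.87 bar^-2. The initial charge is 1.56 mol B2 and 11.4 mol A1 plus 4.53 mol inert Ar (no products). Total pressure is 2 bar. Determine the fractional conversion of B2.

X = 0.815

Take 1.56 mol B2 as basis and let X be its fractional conversion, so ξ = 1.56X.
Species balance: n_B2 = 1.56 − 1.56X; n_A1 = 11.4 − 4.68X; n_B1 = 3.12X; n_I = 4.53 (inert).
Summing: n_T = 17.5 − 3.12X.
y_i = n_i/n_T, p_i = y_i·P. K = p_B1^2 / (p_B2 p_A1^3).
Setting this equal to 2.87 bar^-2 and taking the physical root (0 < X < 1) gives X = 0.815.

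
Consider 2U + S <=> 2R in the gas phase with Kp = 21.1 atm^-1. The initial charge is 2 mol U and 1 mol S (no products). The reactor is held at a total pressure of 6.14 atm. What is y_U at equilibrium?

Let X = conversion of U (basis 2 mol U); extent of reaction ξ = X.
Mole table: n_U = 2 − 2X; n_S = 1 − X; n_R = 2X.
Total moles n_T = 3 − X.
Mole fractions y_i = n_i/n_T; Kp = p_R^2 / (p_U^2 p_S) with p_i = y_i·P.
Substituting and setting equal to 21.1 atm^-1 gives a polynomial in X; the root in (0,1) is X = 0.781.
Then n_U = 0.437, n_T = 2.22, so y_U = 0.197.

y_U = 0.197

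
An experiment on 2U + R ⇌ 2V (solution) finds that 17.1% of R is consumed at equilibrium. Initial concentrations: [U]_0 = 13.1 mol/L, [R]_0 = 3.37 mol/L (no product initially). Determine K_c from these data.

Let X = conversion of R.
Concentrations: [U] = 13.1 − 6.74X; [R] = 3.37 − 3.37X; [V] = 6.74X.
At X = 0.171: [U] = 11.9, [R] = 2.79, [V] = 1.15.
K_c = [V]^2 / ([U]^2 [R]) = 0.00333 L/mol.

K_c = 0.00333 L/mol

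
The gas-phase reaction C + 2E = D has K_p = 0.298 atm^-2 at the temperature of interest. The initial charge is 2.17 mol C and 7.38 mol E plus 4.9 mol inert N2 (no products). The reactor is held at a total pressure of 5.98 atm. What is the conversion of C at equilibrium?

Take 2.17 mol C as basis and let X be its fractional conversion, so ξ = 2.17X.
At extent ξ: n_C = 2.17 − 2.17X; n_E = 7.38 − 4.34X; n_D = 2.17X; n_I = 4.9 (inert).
Summing: n_T = 14.5 − 4.34X.
Mole fractions y_i = n_i/n_T; K_p = p_D / (p_C p_E^2) with p_i = y_i·P.
This yields a degree-3 equation in X; solving on (0,1), X = 0.627.

X = 0.627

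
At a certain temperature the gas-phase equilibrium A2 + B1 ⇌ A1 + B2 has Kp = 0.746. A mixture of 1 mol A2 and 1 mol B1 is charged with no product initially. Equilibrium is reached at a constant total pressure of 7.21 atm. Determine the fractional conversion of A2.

X = 0.463

Take 1 mol A2 as basis and let X be its fractional conversion, so ξ = X.
Species balance: n_A2 = 1 − X; n_B1 = 1 − X; n_A1 = X; n_B2 = X.
Since Δν = 0, n_T = 2 throughout.
Mole fractions y_i = n_i/n_T; Kp = p_A1 p_B2 / (p_A2 p_B1) with p_i = y_i·P.
Equating to 0.746 and solving on 0 < X < 1: X = 0.463.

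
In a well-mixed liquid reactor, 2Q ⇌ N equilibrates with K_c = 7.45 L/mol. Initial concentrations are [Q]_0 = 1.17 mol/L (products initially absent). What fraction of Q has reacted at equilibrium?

Let X = conversion of Q; extent ξ = 1.17X/2 mol/L.
Concentrations: [Q] = 1.17 − 1.17X; [N] = 0.585X.
K_c = [N] / ([Q]^2).
This equals 7.45 at X = 0.787 (the root in 0 < X < 1).

X = 0.787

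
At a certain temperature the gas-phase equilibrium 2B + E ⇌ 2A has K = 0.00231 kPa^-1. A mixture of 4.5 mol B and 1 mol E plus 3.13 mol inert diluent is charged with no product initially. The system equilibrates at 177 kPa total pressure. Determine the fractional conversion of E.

Let X = conversion of E (basis 1 mol E); extent of reaction ξ = X.
Mole table: n_B = 4.5 − 2X; n_E = 1 − X; n_A = 2X; n_I = 3.13 (inert).
Summing: n_T = 8.63 − X.
y_i = n_i/n_T, p_i = y_i·P. K = p_A^2 / (p_B^2 p_E).
Substituting and setting equal to 0.00231 kPa^-1 gives a polynomial in X; the root in (0,1) is X = 0.343.

X = 0.343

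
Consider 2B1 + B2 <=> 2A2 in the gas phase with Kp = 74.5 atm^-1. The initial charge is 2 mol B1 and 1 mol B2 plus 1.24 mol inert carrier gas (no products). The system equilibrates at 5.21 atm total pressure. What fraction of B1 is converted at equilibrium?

Basis: 2 mol B1 initially; let X = conversion of B1. Extent ξ = X.
Moles: n_B1 = 2 − 2X; n_B2 = 1 − X; n_A2 = 2X; n_I = 1.24 (inert).
Total moles n_T = 4.24 − X.
With p_i = (n_i/n_T)P, Kp = p_A2^2 / (p_B1^2 p_B2).
Equating to 74.5 atm^-1 and solving on 0 < X < 1: X = 0.819.

X = 0.819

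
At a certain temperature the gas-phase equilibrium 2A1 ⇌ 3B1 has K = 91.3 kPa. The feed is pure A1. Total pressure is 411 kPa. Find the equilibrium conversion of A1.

X = 0.326

Basis: 1 mol A1 initially; let X = conversion of A1. Extent ξ = 0.5X.
Moles: n_A1 = 1 − X; n_B1 = 1.5X.
n_T = Σnᵢ = 1 + 0.5X.
With p_i = (n_i/n_T)P, K = p_B1^3 / (p_A1^2).
Equating to 91.3 kPa and solving on 0 < X < 1: X = 0.326.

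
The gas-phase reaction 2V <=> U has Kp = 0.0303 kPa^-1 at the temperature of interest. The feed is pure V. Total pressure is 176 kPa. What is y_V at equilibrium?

y_V = 0.349

Basis: 1 mol V initially; let X = conversion of V. Extent ξ = 0.5X.
Mole table: n_V = 1 − X; n_U = 0.5X.
Total moles n_T = 1 − 0.5X.
With p_i = (n_i/n_T)P, Kp = p_U / (p_V^2).
This yields a degree-2 equation in X; solving on (0,1), X = 0.788.
Then n_V = 0.212, n_T = 0.606, so y_V = 0.349.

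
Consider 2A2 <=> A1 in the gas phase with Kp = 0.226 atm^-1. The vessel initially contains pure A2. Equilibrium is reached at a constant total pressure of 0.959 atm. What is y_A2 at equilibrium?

Basis: 1 mol A2 initially; let X = conversion of A2. Extent ξ = 0.5X.
Mole table: n_A2 = 1 − X; n_A1 = 0.5X.
Total moles n_T = 1 − 0.5X.
With p_i = (n_i/n_T)P, Kp = p_A1 / (p_A2^2).
Equating to 0.226 atm^-1 and solving on 0 < X < 1: X = 0.268.
Then n_A2 = 0.732, n_T = 0.866, so y_A2 = 0.845.

y_A2 = 0.845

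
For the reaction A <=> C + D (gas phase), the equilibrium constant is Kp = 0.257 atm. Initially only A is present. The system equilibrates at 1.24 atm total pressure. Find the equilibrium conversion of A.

X = 0.414

Basis: 1 mol A initially; let X = conversion of A. Extent ξ = X.
At extent ξ: n_A = 1 − X; n_C = X; n_D = X.
Total moles n_T = 1 + X.
Mole fractions y_i = n_i/n_T; Kp = p_C p_D / (p_A) with p_i = y_i·P.
Equating to 0.257 atm and solving on 0 < X < 1: X = 0.414.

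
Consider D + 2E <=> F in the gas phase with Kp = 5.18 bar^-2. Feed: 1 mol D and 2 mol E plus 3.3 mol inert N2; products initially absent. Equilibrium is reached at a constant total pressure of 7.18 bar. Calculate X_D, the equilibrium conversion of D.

Let X = conversion of D (basis 1 mol D); extent of reaction ξ = X.
Mole table: n_D = 1 − X; n_E = 2 − 2X; n_F = X; n_I = 3.3 (inert).
n_T = Σnᵢ = 6.3 − 2X.
y_i = n_i/n_T, p_i = y_i·P. Kp = p_F / (p_D p_E^2).
Substituting and setting equal to 5.18 bar^-2 gives a polynomial in X; the root in (0,1) is X = 0.747.

X = 0.747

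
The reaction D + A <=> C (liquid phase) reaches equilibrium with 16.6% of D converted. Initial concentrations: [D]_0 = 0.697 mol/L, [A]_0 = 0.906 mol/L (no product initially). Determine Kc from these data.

Let X = conversion of D.
Concentrations: [D] = 0.697 − 0.697X; [A] = 0.906 − 0.697X; [C] = 0.697X.
At X = 0.166: [D] = 0.581, [A] = 0.79, [C] = 0.116.
Kc = [C] / ([D] [A]) = 0.252 L/mol.

Kc = 0.252 L/mol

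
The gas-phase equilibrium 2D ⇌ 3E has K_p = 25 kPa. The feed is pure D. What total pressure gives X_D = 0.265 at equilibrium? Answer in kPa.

P = 244 kPa

Take 1 mol D as basis and let X be its fractional conversion, so ξ = 0.5X.
Mole table: n_D = 1 − X; n_E = 1.5X.
Summing: n_T = 1 + 0.5X.
K_p = p_E^3 / (p_D^2) with p_i = (n_i/n_T)·P.
At X = 0.265: the mole-fraction product g(X) = Π y_i^ν_i = 0.1027. Since K_p = g(X)·P^{1}, P = (K_p/g)^(1/1) = (25/0.1027)^(1/1) = 244 kPa.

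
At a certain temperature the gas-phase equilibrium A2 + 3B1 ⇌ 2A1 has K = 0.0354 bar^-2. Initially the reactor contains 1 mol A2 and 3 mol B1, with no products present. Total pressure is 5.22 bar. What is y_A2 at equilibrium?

y_A2 = 0.199

Basis: 1 mol A2 initially; let X = conversion of A2. Extent ξ = X.
Mole table: n_A2 = 1 − X; n_B1 = 3 − 3X; n_A1 = 2X.
n_T = Σnᵢ = 4 − 2X.
With p_i = (n_i/n_T)P, K = p_A1^2 / (p_A2 p_B1^3).
Setting this equal to 0.0354 bar^-2 and taking the physical root (0 < X < 1) gives X = 0.337.
Then n_A2 = 0.663, n_T = 3.33, so y_A2 = 0.199.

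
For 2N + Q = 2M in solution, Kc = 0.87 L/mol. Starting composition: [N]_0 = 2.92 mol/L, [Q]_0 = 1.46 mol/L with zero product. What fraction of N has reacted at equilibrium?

X = 0.454

Let X = conversion of N; extent ξ = 2.92X/2 mol/L.
Concentrations: [N] = 2.92 − 2.92X; [Q] = 1.46 − 1.46X; [M] = 2.92X.
Kc = [M]^2 / ([N]^2 [Q]).
Setting equal to 0.87 and solving for X on (0,1) gives X = 0.454.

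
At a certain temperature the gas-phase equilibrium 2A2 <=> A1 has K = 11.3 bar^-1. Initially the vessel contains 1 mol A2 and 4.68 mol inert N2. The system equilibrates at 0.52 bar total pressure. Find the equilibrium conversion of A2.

X = 0.513

Let X = conversion of A2 (basis 1 mol A2); extent of reaction ξ = 0.5X.
Species balance: n_A2 = 1 − X; n_A1 = 0.5X; n_I = 4.68 (inert).
Summing: n_T = 5.68 − 0.5X.
y_i = n_i/n_T, p_i = y_i·P. K = p_A1 / (p_A2^2).
Substituting and setting equal to 11.3 bar^-1 gives a polynomial in X; the root in (0,1) is X = 0.513.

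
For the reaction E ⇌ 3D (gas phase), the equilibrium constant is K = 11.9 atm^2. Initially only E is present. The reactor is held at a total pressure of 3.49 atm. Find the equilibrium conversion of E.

X = 0.414

Basis: 1 mol E initially; let X = conversion of E. Extent ξ = X.
Mole table: n_E = 1 − X; n_D = 3X.
Total moles n_T = 1 + 2X.
y_i = n_i/n_T, p_i = y_i·P. K = p_D^3 / (p_E).
This yields a degree-3 equation in X; solving on (0,1), X = 0.414.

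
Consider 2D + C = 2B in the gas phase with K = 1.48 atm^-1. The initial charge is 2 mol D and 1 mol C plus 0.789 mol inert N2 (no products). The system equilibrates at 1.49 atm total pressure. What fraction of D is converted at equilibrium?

X = 0.387

Take 2 mol D as basis and let X be its fractional conversion, so ξ = X.
Moles: n_D = 2 − 2X; n_C = 1 − X; n_B = 2X; n_I = 0.789 (inert).
Total moles n_T = 3.79 − X.
y_i = n_i/n_T, p_i = y_i·P. K = p_B^2 / (p_D^2 p_C).
Setting this equal to 1.48 atm^-1 and taking the physical root (0 < X < 1) gives X = 0.387.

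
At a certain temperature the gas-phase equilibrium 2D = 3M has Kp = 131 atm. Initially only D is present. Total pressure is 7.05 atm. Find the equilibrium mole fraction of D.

Basis: 1 mol D initially; let X = conversion of D. Extent ξ = 0.5X.
Species balance: n_D = 1 − X; n_M = 1.5X.
Total moles n_T = 1 + 0.5X.
Mole fractions y_i = n_i/n_T; Kp = p_M^3 / (p_D^2) with p_i = y_i·P.
Substituting and setting equal to 131 atm gives a polynomial in X; the root in (0,1) is X = 0.760.
Then n_D = 0.24, n_T = 1.38, so y_D = 0.174.

y_D = 0.174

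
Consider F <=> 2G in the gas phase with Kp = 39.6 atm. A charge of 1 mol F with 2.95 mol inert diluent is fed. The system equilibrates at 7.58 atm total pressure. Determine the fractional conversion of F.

Let X = conversion of F (basis 1 mol F); extent of reaction ξ = X.
At extent ξ: n_F = 1 − X; n_G = 2X; n_I = 2.95 (inert).
n_T = Σnᵢ = 3.95 + X.
Mole fractions y_i = n_i/n_T; Kp = p_G^2 / (p_F) with p_i = y_i·P.
Setting this equal to 39.6 atm and taking the physical root (0 < X < 1) gives X = 0.878.

X = 0.878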